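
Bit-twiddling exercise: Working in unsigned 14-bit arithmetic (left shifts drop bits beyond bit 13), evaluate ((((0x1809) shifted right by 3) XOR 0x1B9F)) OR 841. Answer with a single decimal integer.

7135

0x1809 = 01100000001001
→ shifted right by 3 → 00001100000001 = 769
0x1B9F = 01101110011111
→ XOR → 01100010011110 = 6302
841 = 00001101001001
→ OR → 01101111011111 = 7135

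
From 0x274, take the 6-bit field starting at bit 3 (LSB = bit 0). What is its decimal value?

14

v = 1001110100
Shift right by 3: 1001110
Mask low 6 bits: 001110 = 14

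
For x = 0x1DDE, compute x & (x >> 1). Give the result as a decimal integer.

x = 1110111011110 = 7646
x>>1 = 0111011101111
AND  = 0110011001110 = 3278
(x & (x >> 1) has a 1 wherever x has two consecutive 1 bits.)

3278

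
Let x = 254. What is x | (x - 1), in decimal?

x = 11111110 = 254
x - 1 = 11111101
OR    = 11111111 = 255
(x | (x - 1) sets all bits below the lowest set bit.)

255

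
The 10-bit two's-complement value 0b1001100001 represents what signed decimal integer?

-415

pattern = 1001100001 (MSB is 1 ⇒ negative)
Invert: 0110011110, add 1 → 0110011111 = 415, so the value is -415.
(Equivalently: 609 - 2^10 = 609 - 1024 = -415.)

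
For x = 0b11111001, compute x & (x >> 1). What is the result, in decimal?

x = 11111001 = 249
x>>1 = 01111100
AND  = 01111000 = 120
(x & (x >> 1) has a 1 wherever x has two consecutive 1 bits.)

120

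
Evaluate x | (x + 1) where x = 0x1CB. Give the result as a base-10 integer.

463

x = 111001011 = 459
x + 1 = 111001100
OR    = 111001111 = 463
(x | (x + 1) sets the lowest cleared bit.)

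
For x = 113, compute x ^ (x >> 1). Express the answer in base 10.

x = 1110001 = 113
x>>1 = 0111000
XOR  = 1001001 = 73
(x ^ (x >> 1) gives the standard binary-reflected Gray code of x.)

73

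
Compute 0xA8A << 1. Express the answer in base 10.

5396

0xA8A = 0101010001010
shift left by 1 → 1010100010100 = 5396
(equivalently, 2698 × 2^1 = 2698 × 2)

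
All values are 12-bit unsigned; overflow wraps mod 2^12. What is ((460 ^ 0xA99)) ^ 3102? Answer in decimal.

1867

460 = 000111001100
0xA99 = 101010011001
→ ^ → 101101010101 = 2901
3102 = 110000011110
→ ^ → 011101001011 = 1867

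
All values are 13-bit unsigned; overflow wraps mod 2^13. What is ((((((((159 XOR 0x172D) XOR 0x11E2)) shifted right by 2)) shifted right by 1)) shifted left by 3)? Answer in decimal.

1616

159 = 0000010011111
0x172D = 1011100101101
→ XOR → 1011110110010 = 6066
0x11E2 = 1000111100010
→ XOR → 0011001010000 = 1616
→ shifted right by 2 → 0000110010100 = 404
→ shifted right by 1 → 0000011001010 = 202
→ shifted left by 3 (mod 2^13) → 0011001010000 = 1616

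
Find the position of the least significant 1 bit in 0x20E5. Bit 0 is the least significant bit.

0x20E5 = 10000011100101
Trailing zeros: 0, so the lowest set bit is bit 0 (value 1).

0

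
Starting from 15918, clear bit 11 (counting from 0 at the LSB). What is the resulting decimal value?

x = 11111000101110
bit 11 is currently 1; clear it via x & ~(1 << 11) = x & ~2048
→ 11011000101110 = 13870

13870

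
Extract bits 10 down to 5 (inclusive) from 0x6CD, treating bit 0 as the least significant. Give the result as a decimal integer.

v = 11011001101
Shift right by 5: 110110
Mask low 6 bits: 110110 = 54

54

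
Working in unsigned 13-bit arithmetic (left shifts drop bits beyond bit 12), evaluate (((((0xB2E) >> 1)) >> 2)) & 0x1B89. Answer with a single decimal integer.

257

0xB2E = 0101100101110
→ >> 1 → 0010110010111 = 1431
→ >> 2 → 0000101100101 = 357
0x1B89 = 1101110001001
→ & → 0000100000001 = 257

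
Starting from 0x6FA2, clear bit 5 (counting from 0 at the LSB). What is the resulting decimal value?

x = 110111110100010
bit 5 is currently 1; clear it via x & ~(1 << 5) = x & ~32
→ 110111110000010 = 28546

28546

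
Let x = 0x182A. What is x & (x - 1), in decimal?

x = 1100000101010 = 6186
x - 1 = 1100000101001
AND   = 1100000101000 = 6184
(x & (x - 1) clears the lowest set bit of x.)

6184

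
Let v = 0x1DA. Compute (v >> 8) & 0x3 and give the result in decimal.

1

v = 0000111011010
Shift right by 8: 00001
Mask low 2 bits: 01 = 1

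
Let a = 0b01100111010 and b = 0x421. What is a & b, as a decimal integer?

32

a = 01100111010
0x421 = 10000100001
AND → 00000100000 = 32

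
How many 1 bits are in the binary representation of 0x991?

0x991 = 100110010001
Count the 1s: 1 + 1 + 1 + 1 + 1 = 5

5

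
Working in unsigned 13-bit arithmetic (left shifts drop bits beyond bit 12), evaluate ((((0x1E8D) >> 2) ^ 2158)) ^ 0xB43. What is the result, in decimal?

1166

0x1E8D = 1111010001101
→ >> 2 → 0011110100011 = 1955
2158 = 0100001101110
→ ^ → 0111111001101 = 4045
0xB43 = 0101101000011
→ ^ → 0010010001110 = 1166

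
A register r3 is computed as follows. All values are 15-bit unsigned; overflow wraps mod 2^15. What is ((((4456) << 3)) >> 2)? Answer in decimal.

720

4456 = 001000101101000
→ << 3 (mod 2^15) → 000101101000000 = 2880
→ >> 2 → 000001011010000 = 720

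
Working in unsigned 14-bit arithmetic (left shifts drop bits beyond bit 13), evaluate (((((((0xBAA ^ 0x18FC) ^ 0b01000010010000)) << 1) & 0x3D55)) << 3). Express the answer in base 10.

0xBAA = 00101110101010
0x18FC = 01100011111100
→ ^ → 01001101010110 = 4950
0b01000010010000 = 01000010010000
→ ^ → 00001111000110 = 966
→ << 1 (mod 2^14) → 00011110001100 = 1932
0x3D55 = 11110101010101
→ & → 00010100000100 = 1284
→ << 3 (mod 2^14) → 10100000100000 = 10272

10272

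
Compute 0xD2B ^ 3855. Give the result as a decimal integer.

548

0xD2B = 110100101011
3855 = 111100001111
XOR → 001000100100 = 548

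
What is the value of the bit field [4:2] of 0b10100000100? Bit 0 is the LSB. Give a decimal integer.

1

v = 10100000100
Shift right by 2: 101000001
Mask low 3 bits: 001 = 1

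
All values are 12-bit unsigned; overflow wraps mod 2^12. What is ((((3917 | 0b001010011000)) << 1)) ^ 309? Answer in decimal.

3917 = 111101001101
0b001010011000 = 001010011000
→ | → 111111011101 = 4061
→ << 1 (mod 2^12) → 111110111010 = 4026
309 = 000100110101
→ ^ → 111010001111 = 3727

3727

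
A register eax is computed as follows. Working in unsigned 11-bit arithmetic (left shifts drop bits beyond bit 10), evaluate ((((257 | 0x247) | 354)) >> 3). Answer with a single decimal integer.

108

257 = 00100000001
0x247 = 01001000111
→ | → 01101000111 = 839
354 = 00101100010
→ | → 01101100111 = 871
→ >> 3 → 00001101100 = 108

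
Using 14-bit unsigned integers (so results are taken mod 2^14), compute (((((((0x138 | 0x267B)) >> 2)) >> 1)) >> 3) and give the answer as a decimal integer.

157

0x138 = 00000100111000
0x267B = 10011001111011
→ | → 10011101111011 = 10107
→ >> 2 → 00100111011110 = 2526
→ >> 1 → 00010011101111 = 1263
→ >> 3 → 00000010011101 = 157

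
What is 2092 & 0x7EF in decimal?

44

2092 = 100000101100
0x7EF = 011111101111
AND → 000000101100 = 44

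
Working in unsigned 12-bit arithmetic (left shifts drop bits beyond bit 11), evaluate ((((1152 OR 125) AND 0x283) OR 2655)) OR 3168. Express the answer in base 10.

3839

1152 = 010010000000
125 = 000001111101
→ OR → 010011111101 = 1277
0x283 = 001010000011
→ AND → 000010000001 = 129
2655 = 101001011111
→ OR → 101011011111 = 2783
3168 = 110001100000
→ OR → 111011111111 = 3839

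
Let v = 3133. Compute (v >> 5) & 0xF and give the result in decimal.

1

v = 110000111101
Shift right by 5: 1100001
Mask low 4 bits: 0001 = 1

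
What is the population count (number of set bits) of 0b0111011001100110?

9

n = 111011001100110
Count the 1s: 1 + 1 + 1 + 1 + 1 + 1 + 1 + 1 + 1 = 9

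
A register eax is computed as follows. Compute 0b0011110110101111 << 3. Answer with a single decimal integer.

x = 00011110110101111
shift left by 3 → 11110110101111000 = 126328
(equivalently, 15791 × 2^3 = 15791 × 8)

126328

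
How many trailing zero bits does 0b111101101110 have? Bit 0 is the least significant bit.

0b111101101110 = 111101101110
Trailing zeros: 1, so the lowest set bit is bit 1 (value 2).

1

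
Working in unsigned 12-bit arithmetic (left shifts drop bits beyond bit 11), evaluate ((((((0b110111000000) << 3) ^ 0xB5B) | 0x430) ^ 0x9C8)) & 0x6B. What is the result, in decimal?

35

0b110111000000 = 110111000000
→ << 3 (mod 2^12) → 111000000000 = 3584
0xB5B = 101101011011
→ ^ → 010101011011 = 1371
0x430 = 010000110000
→ | → 010101111011 = 1403
0x9C8 = 100111001000
→ ^ → 110010110011 = 3251
0x6B = 000001101011
→ & → 000000100011 = 35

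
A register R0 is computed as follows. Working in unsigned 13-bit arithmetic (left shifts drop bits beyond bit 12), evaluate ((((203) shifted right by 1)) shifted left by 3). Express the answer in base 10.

203 = 0000011001011
→ shifted right by 1 → 0000001100101 = 101
→ shifted left by 3 (mod 2^13) → 0001100101000 = 808

808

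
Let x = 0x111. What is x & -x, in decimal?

x = 100010001 = 273
-x (two's complement) = …011101111
AND   = 000000001 = 1
(x & -x isolates the lowest set bit of x.)

1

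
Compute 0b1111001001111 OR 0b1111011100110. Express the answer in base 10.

7919

a = 1111001001111
b = 1111011100110
 OR → 1111011101111 = 7919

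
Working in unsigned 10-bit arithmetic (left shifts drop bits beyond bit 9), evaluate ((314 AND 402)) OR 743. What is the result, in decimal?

1015

314 = 0100111010
402 = 0110010010
→ AND → 0100010010 = 274
743 = 1011100111
→ OR → 1111110111 = 1015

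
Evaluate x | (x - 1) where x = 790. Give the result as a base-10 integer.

791

x = 1100010110 = 790
x - 1 = 1100010101
OR    = 1100010111 = 791
(x | (x - 1) sets all bits below the lowest set bit.)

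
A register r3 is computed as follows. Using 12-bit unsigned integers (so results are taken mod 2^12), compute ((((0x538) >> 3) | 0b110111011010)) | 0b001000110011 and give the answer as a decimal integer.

4095

0x538 = 010100111000
→ >> 3 → 000010100111 = 167
0b110111011010 = 110111011010
→ | → 110111111111 = 3583
0b001000110011 = 001000110011
→ | → 111111111111 = 4095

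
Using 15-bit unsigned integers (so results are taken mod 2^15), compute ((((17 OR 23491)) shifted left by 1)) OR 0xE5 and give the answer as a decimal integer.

14311

17 = 000000000010001
23491 = 101101111000011
→ OR → 101101111010011 = 23507
→ shifted left by 1 (mod 2^15) → 011011110100110 = 14246
0xE5 = 000000011100101
→ OR → 011011111100111 = 14311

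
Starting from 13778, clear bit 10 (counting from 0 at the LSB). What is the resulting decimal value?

x = 11010111010010
bit 10 is currently 1; clear it via x & ~(1 << 10) = x & ~1024
→ 11000111010010 = 12754

12754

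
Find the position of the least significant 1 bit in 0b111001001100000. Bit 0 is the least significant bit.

0b111001001100000 = 111001001100000
Trailing zeros: 5, so the lowest set bit is bit 5 (value 32).

5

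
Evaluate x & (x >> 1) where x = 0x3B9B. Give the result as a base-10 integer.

6537

x = 11101110011011 = 15259
x>>1 = 01110111001101
AND  = 01100110001001 = 6537
(x & (x >> 1) has a 1 wherever x has two consecutive 1 bits.)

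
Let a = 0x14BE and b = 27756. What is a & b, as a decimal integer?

0x14BE = 001010010111110
27756 = 110110001101100
AND → 000010000101100 = 1068

1068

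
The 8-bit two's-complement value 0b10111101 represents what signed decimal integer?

pattern = 10111101 (MSB is 1 ⇒ negative)
Invert: 01000010, add 1 → 01000011 = 67, so the value is -67.
(Equivalently: 189 - 2^8 = 189 - 256 = -67.)

-67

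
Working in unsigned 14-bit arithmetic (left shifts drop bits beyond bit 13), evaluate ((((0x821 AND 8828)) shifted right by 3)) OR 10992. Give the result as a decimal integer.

10996

0x821 = 00100000100001
8828 = 10001001111100
→ AND → 00000000100000 = 32
→ shifted right by 3 → 00000000000100 = 4
10992 = 10101011110000
→ OR → 10101011110100 = 10996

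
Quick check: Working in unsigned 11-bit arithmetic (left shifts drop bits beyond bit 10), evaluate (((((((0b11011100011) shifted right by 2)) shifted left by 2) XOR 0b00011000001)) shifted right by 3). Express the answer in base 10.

0b11011100011 = 11011100011
→ shifted right by 2 → 00110111000 = 440
→ shifted left by 2 (mod 2^11) → 11011100000 = 1760
0b00011000001 = 00011000001
→ XOR → 11000100001 = 1569
→ shifted right by 3 → 00011000100 = 196

196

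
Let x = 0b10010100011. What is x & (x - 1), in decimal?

x = 10010100011 = 1187
x - 1 = 10010100010
AND   = 10010100010 = 1186
(x & (x - 1) clears the lowest set bit of x.)

1186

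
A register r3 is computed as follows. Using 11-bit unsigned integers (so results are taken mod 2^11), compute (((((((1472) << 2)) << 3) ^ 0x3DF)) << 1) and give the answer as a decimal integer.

1982

1472 = 10111000000
→ << 2 (mod 2^11) → 11100000000 = 1792
→ << 3 (mod 2^11) → 00000000000 = 0
0x3DF = 01111011111
→ ^ → 01111011111 = 991
→ << 1 (mod 2^11) → 11110111110 = 1982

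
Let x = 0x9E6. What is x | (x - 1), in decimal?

2535

x = 100111100110 = 2534
x - 1 = 100111100101
OR    = 100111100111 = 2535
(x | (x - 1) sets all bits below the lowest set bit.)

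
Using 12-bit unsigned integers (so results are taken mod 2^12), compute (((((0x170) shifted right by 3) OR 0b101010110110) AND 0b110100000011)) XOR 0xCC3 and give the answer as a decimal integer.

0x170 = 000101110000
→ shifted right by 3 → 000000101110 = 46
0b101010110110 = 101010110110
→ OR → 101010111110 = 2750
0b110100000011 = 110100000011
→ AND → 100000000010 = 2050
0xCC3 = 110011000011
→ XOR → 010011000001 = 1217

1217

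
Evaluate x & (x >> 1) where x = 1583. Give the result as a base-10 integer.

x = 11000101111 = 1583
x>>1 = 01100010111
AND  = 01000000111 = 519
(x & (x >> 1) has a 1 wherever x has two consecutive 1 bits.)

519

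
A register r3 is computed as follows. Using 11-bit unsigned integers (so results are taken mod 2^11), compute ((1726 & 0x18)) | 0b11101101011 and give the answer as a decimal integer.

1915

1726 = 11010111110
0x18 = 00000011000
→ & → 00000011000 = 24
0b11101101011 = 11101101011
→ | → 11101111011 = 1915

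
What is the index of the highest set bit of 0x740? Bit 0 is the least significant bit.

0x740 = 11101000000
The topmost 1 is at position 10 (since 2^10 = 1024 ≤ 1856 < 2048).

10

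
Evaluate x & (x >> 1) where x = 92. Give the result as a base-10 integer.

12

x = 1011100 = 92
x>>1 = 0101110
AND  = 0001100 = 12
(x & (x >> 1) has a 1 wherever x has two consecutive 1 bits.)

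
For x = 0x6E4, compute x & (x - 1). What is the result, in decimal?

x = 11011100100 = 1764
x - 1 = 11011100011
AND   = 11011100000 = 1760
(x & (x - 1) clears the lowest set bit of x.)

1760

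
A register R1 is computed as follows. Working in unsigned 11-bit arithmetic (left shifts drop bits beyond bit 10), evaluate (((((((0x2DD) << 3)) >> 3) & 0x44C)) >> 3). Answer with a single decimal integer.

9

0x2DD = 01011011101
→ << 3 (mod 2^11) → 11011101000 = 1768
→ >> 3 → 00011011101 = 221
0x44C = 10001001100
→ & → 00001001100 = 76
→ >> 3 → 00000001001 = 9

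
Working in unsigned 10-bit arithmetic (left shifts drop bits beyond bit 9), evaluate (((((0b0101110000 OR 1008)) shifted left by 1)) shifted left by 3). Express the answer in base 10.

0b0101110000 = 0101110000
1008 = 1111110000
→ OR → 1111110000 = 1008
→ shifted left by 1 (mod 2^10) → 1111100000 = 992
→ shifted left by 3 (mod 2^10) → 1100000000 = 768

768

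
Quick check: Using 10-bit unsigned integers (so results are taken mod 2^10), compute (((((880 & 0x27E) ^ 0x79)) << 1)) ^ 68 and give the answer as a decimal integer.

880 = 1101110000
0x27E = 1001111110
→ & → 1001110000 = 624
0x79 = 0001111001
→ ^ → 1000001001 = 521
→ << 1 (mod 2^10) → 0000010010 = 18
68 = 0001000100
→ ^ → 0001010110 = 86

86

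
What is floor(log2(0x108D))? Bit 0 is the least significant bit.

12

0x108D = 1000010001101
The topmost 1 is at position 12 (since 2^12 = 4096 ≤ 4237 < 8192).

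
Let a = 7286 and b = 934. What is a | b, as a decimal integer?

7286 = 1110001110110
934 = 0001110100110
 OR → 1111111110110 = 8182

8182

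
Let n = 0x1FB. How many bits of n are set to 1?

0x1FB = 111111011
Count the 1s: 1 + 1 + 1 + 1 + 1 + 1 + 1 + 1 = 8

8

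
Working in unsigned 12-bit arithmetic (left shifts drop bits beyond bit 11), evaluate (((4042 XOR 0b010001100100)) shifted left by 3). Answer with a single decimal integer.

4042 = 111111001010
0b010001100100 = 010001100100
→ XOR → 101110101110 = 2990
→ shifted left by 3 (mod 2^12) → 110101110000 = 3440

3440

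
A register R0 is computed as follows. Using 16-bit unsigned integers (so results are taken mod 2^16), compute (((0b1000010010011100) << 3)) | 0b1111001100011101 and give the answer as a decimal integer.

63485

0b1000010010011100 = 1000010010011100
→ << 3 (mod 2^16) → 0010010011100000 = 9440
0b1111001100011101 = 1111001100011101
→ | → 1111011111111101 = 63485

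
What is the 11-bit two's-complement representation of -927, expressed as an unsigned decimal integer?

927 in 11 bits: 01110011111
Invert: 10001100000
Add 1:  10001100001 = 1121
(Check: 2^11 - 927 = 2048 - 927 = 1121.)

1121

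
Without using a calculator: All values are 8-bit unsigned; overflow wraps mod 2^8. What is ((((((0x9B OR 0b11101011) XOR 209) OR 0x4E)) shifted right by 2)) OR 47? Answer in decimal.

63

0x9B = 10011011
0b11101011 = 11101011
→ OR → 11111011 = 251
209 = 11010001
→ XOR → 00101010 = 42
0x4E = 01001110
→ OR → 01101110 = 110
→ shifted right by 2 → 00011011 = 27
47 = 00101111
→ OR → 00111111 = 63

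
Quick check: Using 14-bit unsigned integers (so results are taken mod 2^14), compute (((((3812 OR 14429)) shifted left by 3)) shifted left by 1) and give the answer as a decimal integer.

3812 = 00111011100100
14429 = 11100001011101
→ OR → 11111011111101 = 16125
→ shifted left by 3 (mod 2^14) → 11011111101000 = 14312
→ shifted left by 1 (mod 2^14) → 10111111010000 = 12240

12240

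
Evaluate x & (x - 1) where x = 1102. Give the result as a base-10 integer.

x = 10001001110 = 1102
x - 1 = 10001001101
AND   = 10001001100 = 1100
(x & (x - 1) clears the lowest set bit of x.)

1100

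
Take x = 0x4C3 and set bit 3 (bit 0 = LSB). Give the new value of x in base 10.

x = 010011000011
bit 3 is currently 0; set it via x | (1 << 3) = x | 8
→ 010011001011 = 1227

1227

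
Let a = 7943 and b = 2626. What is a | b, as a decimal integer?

8007

7943 = 1111100000111
2626 = 0101001000010
 OR → 1111101000111 = 8007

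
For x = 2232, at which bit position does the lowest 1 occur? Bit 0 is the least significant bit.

2232 = 100010111000
Trailing zeros: 3, so the lowest set bit is bit 3 (value 8).

3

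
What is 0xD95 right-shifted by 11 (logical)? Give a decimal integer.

0xD95 = 110110010101
shift right by 11 → 000000000001 = 1
(equivalently, floor(3477 / 2048))

1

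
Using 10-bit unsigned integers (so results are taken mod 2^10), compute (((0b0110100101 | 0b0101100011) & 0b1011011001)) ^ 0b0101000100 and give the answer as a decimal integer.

0b0110100101 = 0110100101
0b0101100011 = 0101100011
→ | → 0111100111 = 487
0b1011011001 = 1011011001
→ & → 0011000001 = 193
0b0101000100 = 0101000100
→ ^ → 0110000101 = 389

389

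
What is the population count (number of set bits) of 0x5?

0x5 = 101
Count the 1s: 1 + 1 = 2

2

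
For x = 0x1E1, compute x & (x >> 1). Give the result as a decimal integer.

224

x = 111100001 = 481
x>>1 = 011110000
AND  = 011100000 = 224
(x & (x >> 1) has a 1 wherever x has two consecutive 1 bits.)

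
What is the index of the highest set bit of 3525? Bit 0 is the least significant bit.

11

3525 = 110111000101
The topmost 1 is at position 11 (since 2^11 = 2048 ≤ 3525 < 4096).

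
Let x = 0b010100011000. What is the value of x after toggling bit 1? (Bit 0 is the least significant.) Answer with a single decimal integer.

x = 010100011000
bit 1 is currently 0; toggle it via x ^ (1 << 1) = x ^ 2
→ 010100011010 = 1306

1306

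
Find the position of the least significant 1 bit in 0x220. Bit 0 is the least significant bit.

5

0x220 = 1000100000
Trailing zeros: 5, so the lowest set bit is bit 5 (value 32).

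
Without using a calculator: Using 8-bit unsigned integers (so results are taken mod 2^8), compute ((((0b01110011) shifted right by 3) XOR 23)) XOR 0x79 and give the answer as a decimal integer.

0b01110011 = 01110011
→ shifted right by 3 → 00001110 = 14
23 = 00010111
→ XOR → 00011001 = 25
0x79 = 01111001
→ XOR → 01100000 = 96

96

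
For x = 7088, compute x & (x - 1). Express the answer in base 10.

7072

x = 1101110110000 = 7088
x - 1 = 1101110101111
AND   = 1101110100000 = 7072
(x & (x - 1) clears the lowest set bit of x.)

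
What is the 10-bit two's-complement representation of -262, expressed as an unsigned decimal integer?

262 in 10 bits: 0100000110
Invert: 1011111001
Add 1:  1011111010 = 762
(Check: 2^10 - 262 = 1024 - 262 = 762.)

762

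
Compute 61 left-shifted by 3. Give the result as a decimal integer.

61 = 000111101
shift left by 3 → 111101000 = 488
(equivalently, 61 × 2^3 = 61 × 8)

488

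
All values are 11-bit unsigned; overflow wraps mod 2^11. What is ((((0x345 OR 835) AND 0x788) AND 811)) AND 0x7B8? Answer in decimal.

0x345 = 01101000101
835 = 01101000011
→ OR → 01101000111 = 839
0x788 = 11110001000
→ AND → 01100000000 = 768
811 = 01100101011
→ AND → 01100000000 = 768
0x7B8 = 11110111000
→ AND → 01100000000 = 768

768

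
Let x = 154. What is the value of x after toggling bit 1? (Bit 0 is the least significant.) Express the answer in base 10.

152

x = 0010011010
bit 1 is currently 1; toggle it via x ^ (1 << 1) = x ^ 2
→ 0010011000 = 152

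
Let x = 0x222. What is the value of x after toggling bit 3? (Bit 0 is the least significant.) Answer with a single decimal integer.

554

x = 1000100010
bit 3 is currently 0; toggle it via x ^ (1 << 3) = x ^ 8
→ 1000101010 = 554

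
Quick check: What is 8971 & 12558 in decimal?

8971 = 10001100001011
12558 = 11000100001110
AND → 10000100001010 = 8458

8458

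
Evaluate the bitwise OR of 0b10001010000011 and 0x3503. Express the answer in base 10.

14211

a = 10001010000011
0x3503 = 11010100000011
 OR → 11011110000011 = 14211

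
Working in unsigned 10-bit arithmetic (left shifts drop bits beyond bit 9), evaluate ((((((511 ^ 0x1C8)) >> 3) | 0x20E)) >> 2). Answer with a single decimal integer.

511 = 0111111111
0x1C8 = 0111001000
→ ^ → 0000110111 = 55
→ >> 3 → 0000000110 = 6
0x20E = 1000001110
→ | → 1000001110 = 526
→ >> 2 → 0010000011 = 131

131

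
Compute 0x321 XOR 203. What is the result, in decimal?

1002

0x321 = 1100100001
203 = 0011001011
XOR → 1111101010 = 1002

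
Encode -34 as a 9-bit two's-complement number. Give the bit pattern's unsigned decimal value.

478

34 in 9 bits: 000100010
Invert: 111011101
Add 1:  111011110 = 478
(Check: 2^9 - 34 = 512 - 34 = 478.)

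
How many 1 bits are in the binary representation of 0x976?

0x976 = 100101110110
Count the 1s: 1 + 1 + 1 + 1 + 1 + 1 + 1 = 7

7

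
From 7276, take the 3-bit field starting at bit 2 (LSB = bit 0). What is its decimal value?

3

v = 1110001101100
Shift right by 2: 11100011011
Mask low 3 bits: 011 = 3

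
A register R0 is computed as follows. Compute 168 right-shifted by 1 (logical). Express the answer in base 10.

84

168 = 10101000
shift right by 1 → 01010100 = 84
(equivalently, floor(168 / 2))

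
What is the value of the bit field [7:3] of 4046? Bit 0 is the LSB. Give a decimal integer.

25

v = 0111111001110
Shift right by 3: 0111111001
Mask low 5 bits: 11001 = 25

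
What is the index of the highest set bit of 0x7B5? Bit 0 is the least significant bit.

10

0x7B5 = 11110110101
The topmost 1 is at position 10 (since 2^10 = 1024 ≤ 1973 < 2048).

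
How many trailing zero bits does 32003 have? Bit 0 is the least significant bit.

32003 = 111110100000011
Trailing zeros: 0, so the lowest set bit is bit 0 (value 1).

0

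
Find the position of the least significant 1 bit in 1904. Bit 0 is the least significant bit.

4

1904 = 11101110000
Trailing zeros: 4, so the lowest set bit is bit 4 (value 16).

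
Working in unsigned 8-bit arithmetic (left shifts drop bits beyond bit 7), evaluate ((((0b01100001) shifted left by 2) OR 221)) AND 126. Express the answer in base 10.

0b01100001 = 01100001
→ shifted left by 2 (mod 2^8) → 10000100 = 132
221 = 11011101
→ OR → 11011101 = 221
126 = 01111110
→ AND → 01011100 = 92

92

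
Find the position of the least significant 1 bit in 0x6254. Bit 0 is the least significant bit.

2

0x6254 = 110001001010100
Trailing zeros: 2, so the lowest set bit is bit 2 (value 4).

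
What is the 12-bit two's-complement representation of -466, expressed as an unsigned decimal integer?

466 in 12 bits: 000111010010
Invert: 111000101101
Add 1:  111000101110 = 3630
(Check: 2^12 - 466 = 4096 - 466 = 3630.)

3630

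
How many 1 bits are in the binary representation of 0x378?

0x378 = 1101111000
Count the 1s: 1 + 1 + 1 + 1 + 1 + 1 = 6

6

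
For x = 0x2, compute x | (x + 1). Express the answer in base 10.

x = 10 = 2
x + 1 = 11
OR    = 11 = 3
(x | (x + 1) sets the lowest cleared bit.)

3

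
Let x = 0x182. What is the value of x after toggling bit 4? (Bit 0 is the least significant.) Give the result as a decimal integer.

x = 110000010
bit 4 is currently 0; toggle it via x ^ (1 << 4) = x ^ 16
→ 110010010 = 402

402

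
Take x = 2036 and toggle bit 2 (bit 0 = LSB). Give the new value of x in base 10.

2032

x = 11111110100
bit 2 is currently 1; toggle it via x ^ (1 << 2) = x ^ 4
→ 11111110000 = 2032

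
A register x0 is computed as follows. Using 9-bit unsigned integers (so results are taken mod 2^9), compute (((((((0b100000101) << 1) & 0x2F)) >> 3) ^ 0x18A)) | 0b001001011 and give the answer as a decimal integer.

0b100000101 = 100000101
→ << 1 (mod 2^9) → 000001010 = 10
0x2F = 000101111
→ & → 000001010 = 10
→ >> 3 → 000000001 = 1
0x18A = 110001010
→ ^ → 110001011 = 395
0b001001011 = 001001011
→ | → 111001011 = 459

459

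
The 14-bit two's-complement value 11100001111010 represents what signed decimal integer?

-1926

pattern = 11100001111010 (MSB is 1 ⇒ negative)
Invert: 00011110000101, add 1 → 00011110000110 = 1926, so the value is -1926.
(Equivalently: 14458 - 2^14 = 14458 - 16384 = -1926.)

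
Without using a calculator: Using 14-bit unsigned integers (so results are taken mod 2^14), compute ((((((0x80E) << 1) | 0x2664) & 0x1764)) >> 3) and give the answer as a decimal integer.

0x80E = 00100000001110
→ << 1 (mod 2^14) → 01000000011100 = 4124
0x2664 = 10011001100100
→ | → 11011001111100 = 13948
0x1764 = 01011101100100
→ & → 01011001100100 = 5732
→ >> 3 → 00001011001100 = 716

716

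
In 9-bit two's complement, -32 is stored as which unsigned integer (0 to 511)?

32 in 9 bits: 000100000
Invert: 111011111
Add 1:  111100000 = 480
(Check: 2^9 - 32 = 512 - 32 = 480.)

480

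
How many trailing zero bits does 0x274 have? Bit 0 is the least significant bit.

2

0x274 = 1001110100
Trailing zeros: 2, so the lowest set bit is bit 2 (value 4).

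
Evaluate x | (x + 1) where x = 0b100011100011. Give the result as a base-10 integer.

x = 100011100011 = 2275
x + 1 = 100011100100
OR    = 100011100111 = 2279
(x | (x + 1) sets the lowest cleared bit.)

2279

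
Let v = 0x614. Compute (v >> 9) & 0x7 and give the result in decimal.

3

v = 0011000010100
Shift right by 9: 0011
Mask low 3 bits: 011 = 3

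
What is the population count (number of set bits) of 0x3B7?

0x3B7 = 1110110111
Count the 1s: 1 + 1 + 1 + 1 + 1 + 1 + 1 + 1 = 8

8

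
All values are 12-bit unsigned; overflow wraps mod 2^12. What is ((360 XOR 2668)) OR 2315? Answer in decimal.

2831

360 = 000101101000
2668 = 101001101100
→ XOR → 101100000100 = 2820
2315 = 100100001011
→ OR → 101100001111 = 2831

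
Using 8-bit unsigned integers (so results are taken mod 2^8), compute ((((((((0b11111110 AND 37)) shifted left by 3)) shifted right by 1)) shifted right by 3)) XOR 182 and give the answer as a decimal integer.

0b11111110 = 11111110
37 = 00100101
→ AND → 00100100 = 36
→ shifted left by 3 (mod 2^8) → 00100000 = 32
→ shifted right by 1 → 00010000 = 16
→ shifted right by 3 → 00000010 = 2
182 = 10110110
→ XOR → 10110100 = 180

180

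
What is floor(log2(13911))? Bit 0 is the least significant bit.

13911 = 11011001010111
The topmost 1 is at position 13 (since 2^13 = 8192 ≤ 13911 < 16384).

13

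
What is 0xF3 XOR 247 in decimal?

4

0xF3 = 11110011
247 = 11110111
XOR → 00000100 = 4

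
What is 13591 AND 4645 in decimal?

4101

13591 = 11010100010111
4645 = 01001000100101
AND → 01000000000101 = 4101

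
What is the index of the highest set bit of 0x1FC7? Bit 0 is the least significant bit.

12

0x1FC7 = 1111111000111
The topmost 1 is at position 12 (since 2^12 = 4096 ≤ 8135 < 8192).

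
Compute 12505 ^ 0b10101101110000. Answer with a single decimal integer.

12505 = 11000011011001
b = 10101101110000
XOR → 01101110101001 = 7081

7081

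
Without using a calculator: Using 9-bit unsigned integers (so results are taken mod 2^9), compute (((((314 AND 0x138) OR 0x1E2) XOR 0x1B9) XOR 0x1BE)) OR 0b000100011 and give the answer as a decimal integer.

314 = 100111010
0x138 = 100111000
→ AND → 100111000 = 312
0x1E2 = 111100010
→ OR → 111111010 = 506
0x1B9 = 110111001
→ XOR → 001000011 = 67
0x1BE = 110111110
→ XOR → 111111101 = 509
0b000100011 = 000100011
→ OR → 111111111 = 511

511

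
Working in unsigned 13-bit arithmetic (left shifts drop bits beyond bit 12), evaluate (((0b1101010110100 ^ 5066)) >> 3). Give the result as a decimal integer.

0b1101010110100 = 1101010110100
5066 = 1001111001010
→ ^ → 0100101111110 = 2430
→ >> 3 → 0000100101111 = 303

303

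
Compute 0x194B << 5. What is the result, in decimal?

0x194B = 000001100101001011
shift left by 5 → 110010100101100000 = 207200
(equivalently, 6475 × 2^5 = 6475 × 32)

207200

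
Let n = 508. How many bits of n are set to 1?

7

508 = 111111100
Count the 1s: 1 + 1 + 1 + 1 + 1 + 1 + 1 = 7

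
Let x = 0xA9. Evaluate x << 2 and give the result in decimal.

0xA9 = 0010101001
shift left by 2 → 1010100100 = 676
(equivalently, 169 × 2^2 = 169 × 4)

676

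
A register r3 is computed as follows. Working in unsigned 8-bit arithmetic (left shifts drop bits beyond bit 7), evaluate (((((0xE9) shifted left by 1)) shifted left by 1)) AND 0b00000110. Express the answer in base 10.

4

0xE9 = 11101001
→ shifted left by 1 (mod 2^8) → 11010010 = 210
→ shifted left by 1 (mod 2^8) → 10100100 = 164
0b00000110 = 00000110
→ AND → 00000100 = 4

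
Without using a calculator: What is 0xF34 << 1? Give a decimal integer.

0xF34 = 0111100110100
shift left by 1 → 1111001101000 = 7784
(equivalently, 3892 × 2^1 = 3892 × 2)

7784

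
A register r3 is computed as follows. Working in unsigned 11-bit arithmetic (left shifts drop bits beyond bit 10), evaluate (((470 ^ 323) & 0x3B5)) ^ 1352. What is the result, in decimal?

470 = 00111010110
323 = 00101000011
→ ^ → 00010010101 = 149
0x3B5 = 01110110101
→ & → 00010010101 = 149
1352 = 10101001000
→ ^ → 10111011101 = 1501

1501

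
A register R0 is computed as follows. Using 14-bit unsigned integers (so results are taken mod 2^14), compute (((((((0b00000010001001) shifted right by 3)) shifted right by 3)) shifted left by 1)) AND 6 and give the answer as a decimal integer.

0b00000010001001 = 00000010001001
→ shifted right by 3 → 00000000010001 = 17
→ shifted right by 3 → 00000000000010 = 2
→ shifted left by 1 (mod 2^14) → 00000000000100 = 4
6 = 00000000000110
→ AND → 00000000000100 = 4

4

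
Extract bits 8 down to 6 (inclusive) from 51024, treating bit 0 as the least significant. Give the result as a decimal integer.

v = 1100011101010000
Shift right by 6: 1100011101
Mask low 3 bits: 101 = 5

5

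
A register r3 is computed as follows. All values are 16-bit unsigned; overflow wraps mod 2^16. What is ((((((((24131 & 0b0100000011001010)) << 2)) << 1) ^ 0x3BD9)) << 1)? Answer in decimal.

24131 = 0101111001000011
0b0100000011001010 = 0100000011001010
→ & → 0100000001000010 = 16450
→ << 2 (mod 2^16) → 0000000100001000 = 264
→ << 1 (mod 2^16) → 0000001000010000 = 528
0x3BD9 = 0011101111011001
→ ^ → 0011100111001001 = 14793
→ << 1 (mod 2^16) → 0111001110010010 = 29586

29586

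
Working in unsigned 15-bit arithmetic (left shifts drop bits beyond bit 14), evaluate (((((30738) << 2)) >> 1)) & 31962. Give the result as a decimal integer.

12288

30738 = 111100000010010
→ << 2 (mod 2^15) → 110000001001000 = 24648
→ >> 1 → 011000000100100 = 12324
31962 = 111110011011010
→ & → 011000000000000 = 12288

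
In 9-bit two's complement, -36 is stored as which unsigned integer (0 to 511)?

36 in 9 bits: 000100100
Invert: 111011011
Add 1:  111011100 = 476
(Check: 2^9 - 36 = 512 - 36 = 476.)

476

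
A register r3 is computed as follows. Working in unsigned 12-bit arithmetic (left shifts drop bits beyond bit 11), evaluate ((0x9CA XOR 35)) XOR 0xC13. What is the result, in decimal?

1530

0x9CA = 100111001010
35 = 000000100011
→ XOR → 100111101001 = 2537
0xC13 = 110000010011
→ XOR → 010111111010 = 1530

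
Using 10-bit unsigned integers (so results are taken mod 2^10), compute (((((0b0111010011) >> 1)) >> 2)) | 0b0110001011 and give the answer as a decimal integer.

443

0b0111010011 = 0111010011
→ >> 1 → 0011101001 = 233
→ >> 2 → 0000111010 = 58
0b0110001011 = 0110001011
→ | → 0110111011 = 443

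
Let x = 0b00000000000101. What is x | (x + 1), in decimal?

x = 101 = 5
x + 1 = 110
OR    = 111 = 7
(x | (x + 1) sets the lowest cleared bit.)

7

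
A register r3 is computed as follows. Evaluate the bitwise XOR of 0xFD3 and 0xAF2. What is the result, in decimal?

0xFD3 = 111111010011
0xAF2 = 101011110010
XOR → 010100100001 = 1313

1313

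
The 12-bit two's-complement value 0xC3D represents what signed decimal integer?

-963

pattern = 110000111101 (MSB is 1 ⇒ negative)
Invert: 001111000010, add 1 → 001111000011 = 963, so the value is -963.
(Equivalently: 3133 - 2^12 = 3133 - 4096 = -963.)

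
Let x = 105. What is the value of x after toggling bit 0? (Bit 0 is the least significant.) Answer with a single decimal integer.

104

x = 001101001
bit 0 is currently 1; toggle it via x ^ (1 << 0) = x ^ 1
→ 001101000 = 104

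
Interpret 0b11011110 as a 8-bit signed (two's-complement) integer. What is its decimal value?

pattern = 11011110 (MSB is 1 ⇒ negative)
Invert: 00100001, add 1 → 00100010 = 34, so the value is -34.
(Equivalently: 222 - 2^8 = 222 - 256 = -34.)

-34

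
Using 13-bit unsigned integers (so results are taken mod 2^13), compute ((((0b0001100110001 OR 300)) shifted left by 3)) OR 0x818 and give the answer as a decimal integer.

0b0001100110001 = 0001100110001
300 = 0000100101100
→ OR → 0001100111101 = 829
→ shifted left by 3 (mod 2^13) → 1100111101000 = 6632
0x818 = 0100000011000
→ OR → 1100111111000 = 6648

6648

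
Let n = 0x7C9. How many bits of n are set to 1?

0x7C9 = 11111001001
Count the 1s: 1 + 1 + 1 + 1 + 1 + 1 + 1 = 7

7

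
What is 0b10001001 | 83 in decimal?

a = 10001001
83 = 01010011
 OR → 11011011 = 219

219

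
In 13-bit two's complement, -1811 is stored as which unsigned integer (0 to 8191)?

1811 in 13 bits: 0011100010011
Invert: 1100011101100
Add 1:  1100011101101 = 6381
(Check: 2^13 - 1811 = 8192 - 1811 = 6381.)

6381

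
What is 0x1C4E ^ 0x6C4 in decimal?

0x1C4E = 1110001001110
0x6C4 = 0011011000100
XOR → 1101010001010 = 6794

6794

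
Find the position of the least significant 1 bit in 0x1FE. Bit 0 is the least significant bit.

0x1FE = 111111110
Trailing zeros: 1, so the lowest set bit is bit 1 (value 2).

1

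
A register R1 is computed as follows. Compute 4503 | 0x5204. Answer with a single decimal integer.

21399

4503 = 001000110010111
0x5204 = 101001000000100
 OR → 101001110010111 = 21399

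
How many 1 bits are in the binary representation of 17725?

8

17725 = 100010100111101
Count the 1s: 1 + 1 + 1 + 1 + 1 + 1 + 1 + 1 = 8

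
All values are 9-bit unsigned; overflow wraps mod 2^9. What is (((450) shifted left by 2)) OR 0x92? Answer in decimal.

410

450 = 111000010
→ shifted left by 2 (mod 2^9) → 100001000 = 264
0x92 = 010010010
→ OR → 110011010 = 410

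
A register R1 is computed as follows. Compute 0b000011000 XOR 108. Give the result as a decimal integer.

116

a = 0011000
108 = 1101100
XOR → 1110100 = 116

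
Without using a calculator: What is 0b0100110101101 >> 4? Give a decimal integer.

154

x = 100110101101
shift right by 4 → 000010011010 = 154
(equivalently, floor(2477 / 16))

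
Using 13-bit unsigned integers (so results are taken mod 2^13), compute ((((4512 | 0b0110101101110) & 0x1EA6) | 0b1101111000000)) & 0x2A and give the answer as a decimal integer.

4512 = 1000110100000
0b0110101101110 = 0110101101110
→ | → 1110111101110 = 7662
0x1EA6 = 1111010100110
→ & → 1110010100110 = 7334
0b1101111000000 = 1101111000000
→ | → 1111111100110 = 8166
0x2A = 0000000101010
→ & → 0000000100010 = 34

34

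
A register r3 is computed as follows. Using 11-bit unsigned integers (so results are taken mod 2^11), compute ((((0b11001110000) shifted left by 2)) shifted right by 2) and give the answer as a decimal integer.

112

0b11001110000 = 11001110000
→ shifted left by 2 (mod 2^11) → 00111000000 = 448
→ shifted right by 2 → 00001110000 = 112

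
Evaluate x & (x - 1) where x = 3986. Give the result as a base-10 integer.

x = 111110010010 = 3986
x - 1 = 111110010001
AND   = 111110010000 = 3984
(x & (x - 1) clears the lowest set bit of x.)

3984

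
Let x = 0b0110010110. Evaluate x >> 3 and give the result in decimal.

x = 110010110
shift right by 3 → 000110010 = 50
(equivalently, floor(406 / 8))

50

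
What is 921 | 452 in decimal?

989

921 = 1110011001
452 = 0111000100
 OR → 1111011101 = 989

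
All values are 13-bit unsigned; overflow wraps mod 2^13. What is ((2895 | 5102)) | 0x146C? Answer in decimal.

2895 = 0101101001111
5102 = 1001111101110
→ | → 1101111101111 = 7151
0x146C = 1010001101100
→ | → 1111111101111 = 8175

8175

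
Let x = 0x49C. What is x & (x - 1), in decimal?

1176

x = 10010011100 = 1180
x - 1 = 10010011011
AND   = 10010011000 = 1176
(x & (x - 1) clears the lowest set bit of x.)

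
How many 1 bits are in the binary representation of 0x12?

2

0x12 = 10010
Count the 1s: 1 + 1 = 2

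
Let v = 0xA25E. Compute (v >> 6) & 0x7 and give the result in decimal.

1

v = 1010001001011110
Shift right by 6: 1010001001
Mask low 3 bits: 001 = 1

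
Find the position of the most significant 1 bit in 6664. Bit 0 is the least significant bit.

6664 = 1101000001000
The topmost 1 is at position 12 (since 2^12 = 4096 ≤ 6664 < 8192).

12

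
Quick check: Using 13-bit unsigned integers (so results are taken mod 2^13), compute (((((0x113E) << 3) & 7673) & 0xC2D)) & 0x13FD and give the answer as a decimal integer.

0x113E = 1000100111110
→ << 3 (mod 2^13) → 0100111110000 = 2544
7673 = 1110111111001
→ & → 0100111110000 = 2544
0xC2D = 0110000101101
→ & → 0100000100000 = 2080
0x13FD = 1001111111101
→ & → 0000000100000 = 32

32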